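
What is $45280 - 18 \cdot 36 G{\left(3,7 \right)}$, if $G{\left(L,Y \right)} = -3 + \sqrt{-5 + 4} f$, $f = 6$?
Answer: $47224 - 3888 i \approx 47224.0 - 3888.0 i$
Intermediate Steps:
$G{\left(L,Y \right)} = -3 + 6 i$ ($G{\left(L,Y \right)} = -3 + \sqrt{-5 + 4} \cdot 6 = -3 + \sqrt{-1} \cdot 6 = -3 + i 6 = -3 + 6 i$)
$45280 - 18 \cdot 36 G{\left(3,7 \right)} = 45280 - 18 \cdot 36 \left(-3 + 6 i\right) = 45280 - 648 \left(-3 + 6 i\right) = 45280 - \left(-1944 + 3888 i\right) = 45280 + \left(1944 - 3888 i\right) = 47224 - 3888 i$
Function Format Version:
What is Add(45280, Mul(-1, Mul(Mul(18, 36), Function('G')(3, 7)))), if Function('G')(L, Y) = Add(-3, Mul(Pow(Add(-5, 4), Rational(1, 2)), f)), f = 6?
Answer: Add(47224, Mul(-3888, I)) ≈ Add(47224., Mul(-3888.0, I))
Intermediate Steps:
Function('G')(L, Y) = Add(-3, Mul(6, I)) (Function('G')(L, Y) = Add(-3, Mul(Pow(Add(-5, 4), Rational(1, 2)), 6)) = Add(-3, Mul(Pow(-1, Rational(1, 2)), 6)) = Add(-3, Mul(I, 6)) = Add(-3, Mul(6, I)))
Add(45280, Mul(-1, Mul(Mul(18, 36), Function('G')(3, 7)))) = Add(45280, Mul(-1, Mul(Mul(18, 36), Add(-3, Mul(6, I))))) = Add(45280, Mul(-1, Mul(648, Add(-3, Mul(6, I))))) = Add(45280, Mul(-1, Add(-1944, Mul(3888, I)))) = Add(45280, Add(1944, Mul(-3888, I))) = Add(47224, Mul(-3888, I))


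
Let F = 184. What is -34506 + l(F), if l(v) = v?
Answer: -34322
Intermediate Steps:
-34506 + l(F) = -34506 + 184 = -34322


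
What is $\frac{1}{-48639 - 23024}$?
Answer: $- \frac{1}{71663} \approx -1.3954 \cdot 10^{-5}$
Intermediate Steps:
$\frac{1}{-48639 - 23024} = \frac{1}{-71663} = - \frac{1}{71663}$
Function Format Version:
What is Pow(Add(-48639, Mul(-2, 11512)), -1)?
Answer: Rational(-1, 71663) ≈ -1.3954e-5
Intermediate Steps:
Pow(Add(-48639, Mul(-2, 11512)), -1) = Pow(Add(-48639, -23024), -1) = Pow(-71663, -1) = Rational(-1, 71663)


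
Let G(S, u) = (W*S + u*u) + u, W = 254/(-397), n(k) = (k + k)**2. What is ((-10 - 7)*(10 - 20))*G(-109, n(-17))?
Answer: 90272041700/397 ≈ 2.2739e+8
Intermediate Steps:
n(k) = 4*k**2 (n(k) = (2*k)**2 = 4*k**2)
W = -254/397 (W = 254*(-1/397) = -254/397 ≈ -0.63980)
G(S, u) = u + u**2 - 254*S/397 (G(S, u) = (-254*S/397 + u*u) + u = (-254*S/397 + u**2) + u = (u**2 - 254*S/397) + u = u + u**2 - 254*S/397)
((-10 - 7)*(10 - 20))*G(-109, n(-17)) = ((-10 - 7)*(10 - 20))*(4*(-17)**2 + (4*(-17)**2)**2 - 254/397*(-109)) = (-17*(-10))*(4*289 + (4*289)**2 + 27686/397) = 170*(1156 + 1156**2 + 27686/397) = 170*(1156 + 1336336 + 27686/397) = 170*(531012010/397) = 90272041700/397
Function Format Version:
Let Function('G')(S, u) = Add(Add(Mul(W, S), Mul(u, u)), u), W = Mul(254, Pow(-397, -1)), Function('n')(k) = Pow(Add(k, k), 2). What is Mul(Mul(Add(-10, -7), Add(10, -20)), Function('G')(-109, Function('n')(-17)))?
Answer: Rational(90272041700, 397) ≈ 2.2739e+8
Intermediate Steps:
Function('n')(k) = Mul(4, Pow(k, 2)) (Function('n')(k) = Pow(Mul(2, k), 2) = Mul(4, Pow(k, 2)))
W = Rational(-254, 397) (W = Mul(254, Rational(-1, 397)) = Rational(-254, 397) ≈ -0.63980)
Function('G')(S, u) = Add(u, Pow(u, 2), Mul(Rational(-254, 397), S)) (Function('G')(S, u) = Add(Add(Mul(Rational(-254, 397), S), Mul(u, u)), u) = Add(Add(Mul(Rational(-254, 397), S), Pow(u, 2)), u) = Add(Add(Pow(u, 2), Mul(Rational(-254, 397), S)), u) = Add(u, Pow(u, 2), Mul(Rational(-254, 397), S)))
Mul(Mul(Add(-10, -7), Add(10, -20)), Function('G')(-109, Function('n')(-17))) = Mul(Mul(Add(-10, -7), Add(10, -20)), Add(Mul(4, Pow(-17, 2)), Pow(Mul(4, Pow(-17, 2)), 2), Mul(Rational(-254, 397), -109))) = Mul(Mul(-17, -10), Add(Mul(4, 289), Pow(Mul(4, 289), 2), Rational(27686, 397))) = Mul(170, Add(1156, Pow(1156, 2), Rational(27686, 397))) = Mul(170, Add(1156, 1336336, Rational(27686, 397))) = Mul(170, Rational(531012010, 397)) = Rational(90272041700, 397)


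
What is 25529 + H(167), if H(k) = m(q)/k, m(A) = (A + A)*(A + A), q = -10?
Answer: 4263743/167 ≈ 25531.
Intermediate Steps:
m(A) = 4*A² (m(A) = (2*A)*(2*A) = 4*A²)
H(k) = 400/k (H(k) = (4*(-10)²)/k = (4*100)/k = 400/k)
25529 + H(167) = 25529 + 400/167 = 4263743/167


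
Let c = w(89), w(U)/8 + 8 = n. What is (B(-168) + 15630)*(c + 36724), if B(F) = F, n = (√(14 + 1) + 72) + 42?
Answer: 580938264 + 123696*√15 ≈ 5.8142e+8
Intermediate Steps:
n = 114 + √15 (n = (√15 + 72) + 42 = (72 + √15) + 42 = 114 + √15 ≈ 117.87)
w(U) = 848 + 8*√15 (w(U) = -64 + 8*(114 + √15) = -64 + (912 + 8*√15) = 848 + 8*√15)
c = 848 + 8*√15 ≈ 878.98
(B(-168) + 15630)*(c + 36724) = (-168 + 15630)*((848 + 8*√15) + 36724) = 15462*(37572 + 8*√15) = 580938264 + 123696*√15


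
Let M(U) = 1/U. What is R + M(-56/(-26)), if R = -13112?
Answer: -367123/28 ≈ -13112.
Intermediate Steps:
R + M(-56/(-26)) = -13112 + 1/(-56/(-26)) = -13112 + 1/(-56*(-1/26)) = -13112 + 1/(28/13) = -13112 + 13/28 = -367123/28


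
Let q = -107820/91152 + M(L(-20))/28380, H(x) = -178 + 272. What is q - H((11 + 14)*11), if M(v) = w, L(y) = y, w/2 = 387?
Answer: -13251367/139260 ≈ -95.156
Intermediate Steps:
w = 774 (w = 2*387 = 774)
M(v) = 774
H(x) = 94
q = -160927/139260 (q = -107820/91152 + 774/28380 = -107820*1/91152 + 774*(1/28380) = -2995/2532 + 3/110 = -160927/139260 ≈ -1.1556)
q - H((11 + 14)*11) = -160927/139260 - 1*94 = -160927/139260 - 94 = -13251367/139260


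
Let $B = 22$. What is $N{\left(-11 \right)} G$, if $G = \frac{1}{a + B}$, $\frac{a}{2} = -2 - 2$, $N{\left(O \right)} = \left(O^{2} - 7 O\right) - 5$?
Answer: $\frac{193}{14} \approx 13.786$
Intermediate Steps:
$N{\left(O \right)} = -5 + O^{2} - 7 O$
$a = -8$ ($a = 2 \left(-2 - 2\right) = 2 \left(-4\right) = -8$)
$G = \frac{1}{14}$ ($G = \frac{1}{-8 + 22} = \frac{1}{14} \approx 0.071429$)
$N{\left(-11 \right)} G = \left(-5 + \left(-11\right)^{2} - -77\right) \frac{1}{14} = \left(-5 + 121 + 77\right) \frac{1}{14} = 193 \cdot \frac{1}{14} = \frac{193}{14}$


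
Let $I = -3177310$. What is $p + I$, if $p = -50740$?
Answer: $-3228050$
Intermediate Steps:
$p + I = -50740 - 3177310 = -3228050$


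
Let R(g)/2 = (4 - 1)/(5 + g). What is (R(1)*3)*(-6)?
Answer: -18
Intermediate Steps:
R(g) = 6/(5 + g) (R(g) = 2*((4 - 1)/(5 + g)) = 2*(3/(5 + g)) = 6/(5 + g))
(R(1)*3)*(-6) = ((6/(5 + 1))*3)*(-6) = ((6/6)*3)*(-6) = ((6*(⅙))*3)*(-6) = (1*3)*(-6) = 3*(-6) = -18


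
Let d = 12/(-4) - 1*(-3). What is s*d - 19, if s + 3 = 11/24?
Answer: -19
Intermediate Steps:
s = -61/24 (s = -3 + 11/24 = -61/24 ≈ -2.5417)
d = 0 (d = 12*(-¼) + 3 = -3 + 3 = 0)
s*d - 19 = -61/24*0 - 19 = 0 - 19 = -19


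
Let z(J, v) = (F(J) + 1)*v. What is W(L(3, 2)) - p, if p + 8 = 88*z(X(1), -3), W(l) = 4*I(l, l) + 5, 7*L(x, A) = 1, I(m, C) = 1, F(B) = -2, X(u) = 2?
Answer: -247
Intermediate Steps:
L(x, A) = ⅐ (L(x, A) = (⅐)*1 = ⅐)
z(J, v) = -v (z(J, v) = (-2 + 1)*v = -v)
W(l) = 9 (W(l) = 4*1 + 5 = 4 + 5 = 9)
p = 256 (p = -8 + 88*(-1*(-3)) = -8 + 88*3 = -8 + 264 = 256)
W(L(3, 2)) - p = 9 - 1*256 = 9 - 256 = -247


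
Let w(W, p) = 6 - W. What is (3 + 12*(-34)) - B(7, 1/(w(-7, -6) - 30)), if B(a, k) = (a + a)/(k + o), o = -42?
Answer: -289337/715 ≈ -404.67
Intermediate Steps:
B(a, k) = 2*a/(-42 + k) (B(a, k) = (a + a)/(k - 42) = (2*a)/(-42 + k) = 2*a/(-42 + k))
(3 + 12*(-34)) - B(7, 1/(w(-7, -6) - 30)) = (3 + 12*(-34)) - 2*7/(-42 + 1/((6 - 1*(-7)) - 30)) = (3 - 408) - 2*7/(-42 + 1/((6 + 7) - 30)) = -405 - 2*7/(-42 + 1/(13 - 30)) = -405 - 2*7/(-42 + 1/(-17)) = -405 - 2*7/(-42 - 1/17) = -405 - 2*7/(-715/17) = -405 - 2*7*(-17)/715 = -405 - 1*(-238/715) = -405 + 238/715 = -289337/715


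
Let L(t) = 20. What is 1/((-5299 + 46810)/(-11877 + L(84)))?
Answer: -11857/41511 ≈ -0.28563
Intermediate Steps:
1/((-5299 + 46810)/(-11877 + L(84))) = 1/((-5299 + 46810)/(-11877 + 20)) = 1/(41511/(-11857)) = 1/(41511*(-1/11857)) = 1/(-41511/11857) = -11857/41511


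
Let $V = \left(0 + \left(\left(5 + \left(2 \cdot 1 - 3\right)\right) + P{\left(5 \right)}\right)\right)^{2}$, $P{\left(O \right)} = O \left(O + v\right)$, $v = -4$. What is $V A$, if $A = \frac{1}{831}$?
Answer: $\frac{27}{277} \approx 0.097473$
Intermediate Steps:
$P{\left(O \right)} = O \left(-4 + O\right)$ ($P{\left(O \right)} = O \left(O - 4\right) = O \left(-4 + O\right)$)
$A = \frac{1}{831} \approx 0.0012034$
$V = 81$ ($V = \left(0 + \left(\left(5 + \left(2 \cdot 1 - 3\right)\right) + 5 \left(-4 + 5\right)\right)\right)^{2} = \left(0 + \left(\left(5 + \left(2 - 3\right)\right) + 5 \cdot 1\right)\right)^{2} = \left(0 + \left(\left(5 - 1\right) + 5\right)\right)^{2} = \left(0 + \left(4 + 5\right)\right)^{2} = \left(0 + 9\right)^{2} = 9^{2} = 81$)
$V A = 81 \cdot \frac{1}{831} = \frac{27}{277}$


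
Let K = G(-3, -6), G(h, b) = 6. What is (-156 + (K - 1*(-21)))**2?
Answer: 16641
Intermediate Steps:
K = 6
(-156 + (K - 1*(-21)))**2 = (-156 + (6 - 1*(-21)))**2 = (-156 + (6 + 21))**2 = (-156 + 27)**2 = (-129)**2 = 16641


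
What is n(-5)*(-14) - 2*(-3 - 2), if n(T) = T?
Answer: 80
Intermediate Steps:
n(-5)*(-14) - 2*(-3 - 2) = -5*(-14) - 2*(-3 - 2) = 70 - 2*(-5) = 70 + 10 = 80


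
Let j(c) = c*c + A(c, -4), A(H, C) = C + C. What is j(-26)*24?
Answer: 16032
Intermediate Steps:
A(H, C) = 2*C
j(c) = -8 + c**2 (j(c) = c*c + 2*(-4) = c**2 - 8 = -8 + c**2)
j(-26)*24 = (-8 + (-26)**2)*24 = (-8 + 676)*24 = 668*24 = 16032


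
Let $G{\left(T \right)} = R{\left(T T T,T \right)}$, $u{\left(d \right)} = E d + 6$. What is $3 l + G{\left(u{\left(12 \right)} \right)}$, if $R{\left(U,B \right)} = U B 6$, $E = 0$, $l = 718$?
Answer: $9930$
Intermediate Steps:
$R{\left(U,B \right)} = 6 B U$ ($R{\left(U,B \right)} = B U 6 = 6 B U$)
$u{\left(d \right)} = 6$ ($u{\left(d \right)} = 0 d + 6 = 0 + 6 = 6$)
$G{\left(T \right)} = 6 T^{4}$ ($G{\left(T \right)} = 6 T T T T = 6 T T^{2} T = 6 T T^{3} = 6 T^{4}$)
$3 l + G{\left(u{\left(12 \right)} \right)} = 3 \cdot 718 + 6 \cdot 6^{4} = 2154 + 6 \cdot 1296 = 2154 + 7776 = 9930$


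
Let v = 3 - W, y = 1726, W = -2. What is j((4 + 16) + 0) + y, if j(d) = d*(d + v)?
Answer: 2226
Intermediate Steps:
v = 5 (v = 3 - 1*(-2) = 3 + 2 = 5)
j(d) = d*(5 + d) (j(d) = d*(d + 5) = d*(5 + d))
j((4 + 16) + 0) + y = ((4 + 16) + 0)*(5 + ((4 + 16) + 0)) + 1726 = (20 + 0)*(5 + (20 + 0)) + 1726 = 20*(5 + 20) + 1726 = 20*25 + 1726 = 500 + 1726 = 2226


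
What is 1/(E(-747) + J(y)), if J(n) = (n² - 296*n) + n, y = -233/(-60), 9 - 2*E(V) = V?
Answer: -3600/2709011 ≈ -0.0013289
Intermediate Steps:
E(V) = 9/2 - V/2
y = 233/60 (y = -233*(-1/60) = 233/60 ≈ 3.8833)
J(n) = n² - 295*n
1/(E(-747) + J(y)) = 1/((9/2 - ½*(-747)) + 233*(-295 + 233/60)/60) = 1/((9/2 + 747/2) + (233/60)*(-17467/60)) = 1/(378 - 4069811/3600) = 1/(-2709011/3600) = -3600/2709011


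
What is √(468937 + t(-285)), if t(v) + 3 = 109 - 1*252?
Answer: √468791 ≈ 684.68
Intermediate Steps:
t(v) = -146 (t(v) = -3 + (109 - 1*252) = -3 + (109 - 252) = -3 - 143 = -146)
√(468937 + t(-285)) = √(468937 - 146) = √468791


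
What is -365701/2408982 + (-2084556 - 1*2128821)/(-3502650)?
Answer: 739085562047/703151733525 ≈ 1.0511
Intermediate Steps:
-365701/2408982 + (-2084556 - 1*2128821)/(-3502650) = -365701*1/2408982 + (-2084556 - 2128821)*(-1/3502650) = -365701/2408982 - 4213377*(-1/3502650) = -365701/2408982 + 1404459/1167550 = 739085562047/703151733525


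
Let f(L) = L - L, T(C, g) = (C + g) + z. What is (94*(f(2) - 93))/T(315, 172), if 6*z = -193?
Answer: -52452/2729 ≈ -19.220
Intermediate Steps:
z = -193/6 (z = (⅙)*(-193) = -193/6 ≈ -32.167)
T(C, g) = -193/6 + C + g (T(C, g) = (C + g) - 193/6 = -193/6 + C + g)
f(L) = 0
(94*(f(2) - 93))/T(315, 172) = (94*(0 - 93))/(-193/6 + 315 + 172) = (94*(-93))/(2729/6) = -8742*6/2729 = -52452/2729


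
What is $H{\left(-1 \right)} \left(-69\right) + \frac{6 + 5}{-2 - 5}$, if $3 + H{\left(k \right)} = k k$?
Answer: $\frac{955}{7} \approx 136.43$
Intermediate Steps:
$H{\left(k \right)} = -3 + k^{2}$ ($H{\left(k \right)} = -3 + k k = -3 + k^{2}$)
$H{\left(-1 \right)} \left(-69\right) + \frac{6 + 5}{-2 - 5} = \left(-3 + \left(-1\right)^{2}\right) \left(-69\right) + \frac{6 + 5}{-2 - 5} = \left(-3 + 1\right) \left(-69\right) + \frac{11}{-7} = \left(-2\right) \left(-69\right) + 11 \left(- \frac{1}{7}\right) = 138 - \frac{11}{7} = \frac{955}{7}$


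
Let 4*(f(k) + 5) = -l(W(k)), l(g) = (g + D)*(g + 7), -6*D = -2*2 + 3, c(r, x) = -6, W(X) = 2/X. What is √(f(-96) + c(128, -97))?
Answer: I*√103721/96 ≈ 3.3548*I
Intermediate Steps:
D = ⅙ (D = -(-2*2 + 3)/6 = -(-4 + 3)/6 = -⅙*(-1) = ⅙ ≈ 0.16667)
l(g) = (7 + g)*(⅙ + g) (l(g) = (g + ⅙)*(g + 7) = (⅙ + g)*(7 + g) = (7 + g)*(⅙ + g))
f(k) = -127/24 - 1/k² - 43/(12*k) (f(k) = -5 + (-(7/6 + (2/k)² + 43*(2/k)/6))/4 = -5 + (-(7/6 + 4/k² + 43/(3*k)))/4 = -5 + (-7/6 - 4/k² - 43/(3*k))/4 = -5 + (-7/24 - 1/k² - 43/(12*k)) = -127/24 - 1/k² - 43/(12*k))
√(f(-96) + c(128, -97)) = √((-127/24 - 1/(-96)² - 43/12/(-96)) - 6) = √((-127/24 - 1*1/9216 - 43/12*(-1/96)) - 6) = √((-127/24 - 1/9216 + 43/1152) - 6) = √(-48425/9216 - 6) = √(-103721/9216) = I*√103721/96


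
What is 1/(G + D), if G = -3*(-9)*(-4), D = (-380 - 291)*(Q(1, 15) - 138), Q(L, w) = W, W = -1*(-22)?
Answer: 1/77728 ≈ 1.2865e-5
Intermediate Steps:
W = 22
Q(L, w) = 22
D = 77836 (D = (-380 - 291)*(22 - 138) = -671*(-116) = 77836)
G = -108 (G = 27*(-4) = -108)
1/(G + D) = 1/(-108 + 77836) = 1/77728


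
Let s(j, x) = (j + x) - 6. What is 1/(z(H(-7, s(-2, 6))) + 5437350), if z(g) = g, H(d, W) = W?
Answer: 1/5437348 ≈ 1.8391e-7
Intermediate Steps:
s(j, x) = -6 + j + x
1/(z(H(-7, s(-2, 6))) + 5437350) = 1/((-6 - 2 + 6) + 5437350) = 1/(-2 + 5437350) = 1/5437348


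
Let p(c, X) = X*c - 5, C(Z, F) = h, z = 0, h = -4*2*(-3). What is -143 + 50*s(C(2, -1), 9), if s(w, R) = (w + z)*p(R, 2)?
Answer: 15457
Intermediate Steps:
h = 24 (h = -8*(-3) = 24)
C(Z, F) = 24
p(c, X) = -5 + X*c
s(w, R) = w*(-5 + 2*R) (s(w, R) = (w + 0)*(-5 + 2*R) = w*(-5 + 2*R))
-143 + 50*s(C(2, -1), 9) = -143 + 50*(24*(-5 + 2*9)) = -143 + 50*(24*(-5 + 18)) = -143 + 50*(24*13) = -143 + 50*312 = -143 + 15600 = 15457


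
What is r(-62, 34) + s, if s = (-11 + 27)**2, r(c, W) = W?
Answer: 290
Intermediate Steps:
s = 256 (s = 16**2 = 256)
r(-62, 34) + s = 34 + 256 = 290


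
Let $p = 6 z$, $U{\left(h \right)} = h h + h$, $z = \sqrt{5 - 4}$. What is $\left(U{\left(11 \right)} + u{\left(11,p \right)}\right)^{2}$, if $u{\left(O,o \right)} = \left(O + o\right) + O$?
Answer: $25600$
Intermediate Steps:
$z = 1$ ($z = \sqrt{1} = 1$)
$U{\left(h \right)} = h + h^{2}$ ($U{\left(h \right)} = h^{2} + h = h + h^{2}$)
$p = 6$ ($p = 6 \cdot 1 = 6$)
$u{\left(O,o \right)} = o + 2 O$
$\left(U{\left(11 \right)} + u{\left(11,p \right)}\right)^{2} = \left(11 \left(1 + 11\right) + \left(6 + 2 \cdot 11\right)\right)^{2} = \left(11 \cdot 12 + \left(6 + 22\right)\right)^{2} = \left(132 + 28\right)^{2} = 160^{2} = 25600$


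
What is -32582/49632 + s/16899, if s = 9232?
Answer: -1400009/12708048 ≈ -0.11017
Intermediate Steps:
-32582/49632 + s/16899 = -32582/49632 + 9232/16899 = -32582*1/49632 + 9232*(1/16899) = -1481/2256 + 9232/16899 = -1400009/12708048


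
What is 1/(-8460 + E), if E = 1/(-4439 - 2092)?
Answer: -6531/55252261 ≈ -0.00011820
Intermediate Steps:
E = -1/6531 (E = 1/(-6531) = -1/6531 ≈ -0.00015312)
1/(-8460 + E) = 1/(-8460 - 1/6531) = 1/(-55252261/6531) = -6531/55252261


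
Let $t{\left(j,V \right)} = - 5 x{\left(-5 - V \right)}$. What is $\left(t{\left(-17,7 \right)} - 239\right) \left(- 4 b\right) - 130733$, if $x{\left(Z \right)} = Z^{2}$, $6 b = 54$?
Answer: $-96209$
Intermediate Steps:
$b = 9$ ($b = \frac{1}{6} \cdot 54 = 9$)
$t{\left(j,V \right)} = - 5 \left(-5 - V\right)^{2}$
$\left(t{\left(-17,7 \right)} - 239\right) \left(- 4 b\right) - 130733 = \left(- 5 \left(5 + 7\right)^{2} - 239\right) \left(\left(-4\right) 9\right) - 130733 = \left(- 5 \cdot 12^{2} - 239\right) \left(-36\right) - 130733 = \left(\left(-5\right) 144 - 239\right) \left(-36\right) - 130733 = \left(-720 - 239\right) \left(-36\right) - 130733 = \left(-959\right) \left(-36\right) - 130733 = 34524 - 130733 = -96209$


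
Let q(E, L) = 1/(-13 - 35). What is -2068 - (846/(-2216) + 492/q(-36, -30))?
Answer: 23875607/1108 ≈ 21548.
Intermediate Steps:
q(E, L) = -1/48 (q(E, L) = 1/(-48) = -1/48)
-2068 - (846/(-2216) + 492/q(-36, -30)) = -2068 - (846/(-2216) + 492/(-1/48)) = -2068 - (846*(-1/2216) + 492*(-48)) = -2068 - (-423/1108 - 23616) = -2068 - 1*(-26166951/1108) = -2068 + 26166951/1108 = 23875607/1108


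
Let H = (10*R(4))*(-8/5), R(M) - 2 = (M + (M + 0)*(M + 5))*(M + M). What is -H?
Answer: 5152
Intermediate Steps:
R(M) = 2 + 2*M*(M + M*(5 + M)) (R(M) = 2 + (M + (M + 0)*(M + 5))*(M + M) = 2 + (M + M*(5 + M))*(2*M) = 2 + 2*M*(M + M*(5 + M)))
H = -5152 (H = (10*(2 + 2*4³ + 12*4²))*(-8/5) = (10*(2 + 2*64 + 12*16))*(-8*⅕) = (10*(2 + 128 + 192))*(-8/5) = (10*322)*(-8/5) = 3220*(-8/5) = -5152)
-H = -1*(-5152) = 5152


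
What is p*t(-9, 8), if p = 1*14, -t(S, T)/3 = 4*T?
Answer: -1344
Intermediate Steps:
t(S, T) = -12*T
p = 14
p*t(-9, 8) = 14*(-12*8) = 14*(-96) = -1344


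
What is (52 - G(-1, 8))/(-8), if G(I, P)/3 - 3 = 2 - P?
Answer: -61/8 ≈ -7.6250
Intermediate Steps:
G(I, P) = 15 - 3*P (G(I, P) = 9 + 3*(2 - P) = 9 + (6 - 3*P) = 15 - 3*P)
(52 - G(-1, 8))/(-8) = (52 - (15 - 3*8))/(-8) = -(52 - (15 - 24))/8 = -(52 - 1*(-9))/8 = -(52 + 9)/8 = -⅛*61 = -61/8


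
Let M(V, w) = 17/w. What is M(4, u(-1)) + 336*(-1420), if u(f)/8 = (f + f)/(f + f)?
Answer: -3816943/8 ≈ -4.7712e+5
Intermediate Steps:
u(f) = 8 (u(f) = 8*((f + f)/(f + f)) = 8*((2*f)/((2*f))) = 8*((2*f)*(1/(2*f))) = 8*1 = 8)
M(4, u(-1)) + 336*(-1420) = 17/8 + 336*(-1420) = 17*(⅛) - 477120 = 17/8 - 477120 = -3816943/8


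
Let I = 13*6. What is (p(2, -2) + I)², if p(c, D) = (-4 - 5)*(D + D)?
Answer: 12996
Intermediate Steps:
p(c, D) = -18*D
I = 78
(p(2, -2) + I)² = (-18*(-2) + 78)² = (36 + 78)² = 114² = 12996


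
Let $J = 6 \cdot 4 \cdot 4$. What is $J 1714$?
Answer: $164544$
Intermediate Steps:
$J = 96$ ($J = 24 \cdot 4 = 96$)
$J 1714 = 96 \cdot 1714 = 164544$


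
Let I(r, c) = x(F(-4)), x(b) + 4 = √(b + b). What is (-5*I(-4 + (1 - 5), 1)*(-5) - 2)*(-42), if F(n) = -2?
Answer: 4284 - 2100*I ≈ 4284.0 - 2100.0*I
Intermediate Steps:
x(b) = -4 + √2*√b (x(b) = -4 + √(b + b) = -4 + √(2*b) = -4 + √2*√b)
I(r, c) = -4 + 2*I (I(r, c) = -4 + √2*√(-2) = -4 + √2*(I*√2) = -4 + 2*I)
(-5*I(-4 + (1 - 5), 1)*(-5) - 2)*(-42) = (-5*(-4 + 2*I)*(-5) - 2)*(-42) = ((20 - 10*I)*(-5) - 2)*(-42) = ((-100 + 50*I) - 2)*(-42) = (-102 + 50*I)*(-42) = 4284 - 2100*I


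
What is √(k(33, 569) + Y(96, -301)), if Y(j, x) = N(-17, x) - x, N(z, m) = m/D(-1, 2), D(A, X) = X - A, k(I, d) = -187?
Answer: √123/3 ≈ 3.6968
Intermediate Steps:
N(z, m) = m/3 (N(z, m) = m/(2 - 1*(-1)) = m/(2 + 1) = m/3)
Y(j, x) = -2*x/3 (Y(j, x) = x/3 - x = -2*x/3)
√(k(33, 569) + Y(96, -301)) = √(-187 - ⅔*(-301)) = √(-187 + 602/3) = √(41/3) = √123/3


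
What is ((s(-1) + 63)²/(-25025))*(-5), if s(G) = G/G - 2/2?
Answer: 567/715 ≈ 0.79301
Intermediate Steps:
s(G) = 0 (s(G) = 1 - 2*½ = 1 - 1 = 0)
((s(-1) + 63)²/(-25025))*(-5) = ((0 + 63)²/(-25025))*(-5) = (63²*(-1/25025))*(-5) = (3969*(-1/25025))*(-5) = -567/3575*(-5) = 567/715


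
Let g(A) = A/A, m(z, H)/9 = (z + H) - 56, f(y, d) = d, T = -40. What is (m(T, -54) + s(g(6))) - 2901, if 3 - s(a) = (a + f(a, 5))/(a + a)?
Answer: -4251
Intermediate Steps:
m(z, H) = -504 + 9*H + 9*z (m(z, H) = 9*((z + H) - 56) = 9*((H + z) - 56) = 9*(-56 + H + z) = -504 + 9*H + 9*z)
g(A) = 1
s(a) = 3 - (5 + a)/(2*a) (s(a) = 3 - (a + 5)/(a + a) = 3 - (5 + a)/(2*a))
(m(T, -54) + s(g(6))) - 2901 = ((-504 + 9*(-54) + 9*(-40)) + (5/2)*(-1 + 1)/1) - 2901 = ((-504 - 486 - 360) + (5/2)*1*0) - 2901 = (-1350 + 0) - 2901 = -1350 - 2901 = -4251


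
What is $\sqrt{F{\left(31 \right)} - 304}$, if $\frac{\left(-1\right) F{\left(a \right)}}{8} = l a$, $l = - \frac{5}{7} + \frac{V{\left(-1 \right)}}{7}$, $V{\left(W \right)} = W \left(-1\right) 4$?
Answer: $\frac{2 i \sqrt{3290}}{7} \approx 16.388 i$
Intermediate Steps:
$V{\left(W \right)} = - 4 W$ ($V{\left(W \right)} = - W 4 = - 4 W$)
$l = - \frac{1}{7}$ ($l = - \frac{5}{7} + \frac{\left(-4\right) \left(-1\right)}{7} = \left(-5\right) \frac{1}{7} + 4 \cdot \frac{1}{7} = - \frac{5}{7} + \frac{4}{7} = - \frac{1}{7} \approx -0.14286$)
$F{\left(a \right)} = \frac{8 a}{7}$ ($F{\left(a \right)} = - 8 \left(- \frac{a}{7}\right) = \frac{8 a}{7}$)
$\sqrt{F{\left(31 \right)} - 304} = \sqrt{\frac{8}{7} \cdot 31 - 304} = \sqrt{\frac{248}{7} - 304} = \sqrt{- \frac{1880}{7}} = \frac{2 i \sqrt{3290}}{7}$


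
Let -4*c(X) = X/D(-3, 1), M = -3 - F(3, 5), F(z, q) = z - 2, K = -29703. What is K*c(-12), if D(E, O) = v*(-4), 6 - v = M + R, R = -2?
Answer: 29703/16 ≈ 1856.4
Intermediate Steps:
F(z, q) = -2 + z
M = -4 (M = -3 - (-2 + 3) = -3 - 1*1 = -3 - 1 = -4)
v = 12 (v = 6 - (-4 - 2) = 6 - 1*(-6) = 6 + 6 = 12)
D(E, O) = -48 (D(E, O) = 12*(-4) = -48)
c(X) = X/192 (c(X) = -X/(4*(-48)) = -X*(-1)/(4*48) = -(-1)*X/192 = X/192)
K*c(-12) = -9901*(-12)/64 = -29703*(-1/16) = 29703/16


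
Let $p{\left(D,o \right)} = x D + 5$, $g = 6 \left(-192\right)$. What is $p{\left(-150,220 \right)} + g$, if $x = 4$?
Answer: $-1747$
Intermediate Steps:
$g = -1152$
$p{\left(D,o \right)} = 5 + 4 D$ ($p{\left(D,o \right)} = 4 D + 5 = 5 + 4 D$)
$p{\left(-150,220 \right)} + g = \left(5 + 4 \left(-150\right)\right) - 1152 = \left(5 - 600\right) - 1152 = -595 - 1152 = -1747$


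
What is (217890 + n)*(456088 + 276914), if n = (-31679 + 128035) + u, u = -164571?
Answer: 109712074350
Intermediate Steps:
n = -68215 (n = (-31679 + 128035) - 164571 = 96356 - 164571 = -68215)
(217890 + n)*(456088 + 276914) = (217890 - 68215)*(456088 + 276914) = 149675*733002 = 109712074350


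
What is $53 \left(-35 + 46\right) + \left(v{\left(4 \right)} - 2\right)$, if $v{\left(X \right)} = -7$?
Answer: $574$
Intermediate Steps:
$53 \left(-35 + 46\right) + \left(v{\left(4 \right)} - 2\right) = 53 \left(-35 + 46\right) - 9 = 53 \cdot 11 - 9 = 583 - 9 = 574$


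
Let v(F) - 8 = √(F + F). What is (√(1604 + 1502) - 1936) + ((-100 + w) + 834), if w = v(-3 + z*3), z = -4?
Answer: -1194 + √3106 + I*√30 ≈ -1138.3 + 5.4772*I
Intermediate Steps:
v(F) = 8 + √2*√F (v(F) = 8 + √(F + F) = 8 + √(2*F) = 8 + √2*√F)
w = 8 + I*√30 (w = 8 + √2*√(-3 - 4*3) = 8 + √2*√(-3 - 12) = 8 + √2*√(-15) = 8 + √2*(I*√15) = 8 + I*√30 ≈ 8.0 + 5.4772*I)
(√(1604 + 1502) - 1936) + ((-100 + w) + 834) = (√(1604 + 1502) - 1936) + ((-100 + (8 + I*√30)) + 834) = (√3106 - 1936) + ((-92 + I*√30) + 834) = (-1936 + √3106) + (742 + I*√30) = -1194 + √3106 + I*√30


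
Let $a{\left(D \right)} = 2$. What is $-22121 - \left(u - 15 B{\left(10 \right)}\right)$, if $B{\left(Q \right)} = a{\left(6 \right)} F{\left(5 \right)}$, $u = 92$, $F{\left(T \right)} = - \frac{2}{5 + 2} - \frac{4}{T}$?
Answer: $- \frac{155719}{7} \approx -22246.0$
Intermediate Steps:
$F{\left(T \right)} = - \frac{2}{7} - \frac{4}{T}$
$B{\left(Q \right)} = - \frac{76}{35}$ ($B{\left(Q \right)} = 2 \left(- \frac{2}{7} - \frac{4}{5}\right) = 2 \left(- \frac{38}{35}\right) = - \frac{76}{35}$)
$-22121 - \left(u - 15 B{\left(10 \right)}\right) = -22121 - \left(92 - - \frac{228}{7}\right) = -22121 - \left(92 + \frac{228}{7}\right) = -22121 - \frac{872}{7} = - \frac{155719}{7}$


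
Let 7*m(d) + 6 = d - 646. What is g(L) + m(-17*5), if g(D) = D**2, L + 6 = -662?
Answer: 3122831/7 ≈ 4.4612e+5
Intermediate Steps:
m(d) = -652/7 + d/7 (m(d) = -6/7 + (d - 646)/7 = -6/7 + (-646 + d)/7 = -6/7 + (-646/7 + d/7) = -652/7 + d/7)
L = -668 (L = -6 - 662 = -668)
g(L) + m(-17*5) = (-668)**2 + (-652/7 + (-17*5)/7) = 446224 + (-652/7 + (1/7)*(-85)) = 446224 + (-652/7 - 85/7) = 446224 - 737/7 = 3122831/7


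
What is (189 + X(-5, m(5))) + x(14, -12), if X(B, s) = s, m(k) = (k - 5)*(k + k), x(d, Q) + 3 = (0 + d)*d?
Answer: 382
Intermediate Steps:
x(d, Q) = -3 + d² (x(d, Q) = -3 + (0 + d)*d = -3 + d*d = -3 + d²)
m(k) = 2*k*(-5 + k) (m(k) = (-5 + k)*(2*k) = 2*k*(-5 + k))
(189 + X(-5, m(5))) + x(14, -12) = (189 + 2*5*(-5 + 5)) + (-3 + 14²) = (189 + 2*5*0) + (-3 + 196) = (189 + 0) + 193 = 189 + 193 = 382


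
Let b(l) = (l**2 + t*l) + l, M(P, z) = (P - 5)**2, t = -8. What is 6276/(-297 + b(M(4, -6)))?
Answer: -2092/101 ≈ -20.713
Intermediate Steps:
M(P, z) = (-5 + P)**2
b(l) = l**2 - 7*l (b(l) = (l**2 - 8*l) + l = l**2 - 7*l)
6276/(-297 + b(M(4, -6))) = 6276/(-297 + (-5 + 4)**2*(-7 + (-5 + 4)**2)) = 6276/(-297 + (-1)**2*(-7 + (-1)**2)) = 6276/(-297 + 1*(-7 + 1)) = 6276/(-297 + 1*(-6)) = 6276/(-297 - 6) = 6276/(-303) = 6276*(-1/303) = -2092/101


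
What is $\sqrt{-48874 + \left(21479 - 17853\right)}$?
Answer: $8 i \sqrt{707} \approx 212.72 i$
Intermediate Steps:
$\sqrt{-48874 + \left(21479 - 17853\right)} = \sqrt{-48874 + 3626} = \sqrt{-45248} = 8 i \sqrt{707}$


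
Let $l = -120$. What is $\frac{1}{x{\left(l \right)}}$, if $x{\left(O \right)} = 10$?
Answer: $\frac{1}{10} \approx 0.1$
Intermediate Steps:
$\frac{1}{x{\left(l \right)}} = \frac{1}{10}$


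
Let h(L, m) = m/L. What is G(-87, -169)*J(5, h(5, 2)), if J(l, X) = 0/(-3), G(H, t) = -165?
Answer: 0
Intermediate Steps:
J(l, X) = 0 (J(l, X) = 0*(-1/3) = 0)
G(-87, -169)*J(5, h(5, 2)) = -165*0 = 0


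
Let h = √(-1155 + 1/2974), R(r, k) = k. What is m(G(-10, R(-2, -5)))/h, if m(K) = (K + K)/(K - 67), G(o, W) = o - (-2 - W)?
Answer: -13*I*√10215597806/137398760 ≈ -0.009563*I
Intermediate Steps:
G(o, W) = 2 + W + o (G(o, W) = o + (2 + W) = 2 + W + o)
h = I*√10215597806/2974 (h = √(-1155 + 1/2974) = √(-3434969/2974) = I*√10215597806/2974 ≈ 33.985*I)
m(K) = 2*K/(-67 + K) (m(K) = (2*K)/(-67 + K) = 2*K/(-67 + K))
m(G(-10, R(-2, -5)))/h = (2*(2 - 5 - 10)/(-67 + (2 - 5 - 10)))/((I*√10215597806/2974)) = (2*(-13)/(-67 - 13))*(-I*√10215597806/3434969) = (2*(-13)/(-80))*(-I*√10215597806/3434969) = (2*(-13)*(-1/80))*(-I*√10215597806/3434969) = 13*(-I*√10215597806/3434969)/40 = -13*I*√10215597806/137398760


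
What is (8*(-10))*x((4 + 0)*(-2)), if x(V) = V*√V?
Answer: 1280*I*√2 ≈ 1810.2*I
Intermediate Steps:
x(V) = V^(3/2)
(8*(-10))*x((4 + 0)*(-2)) = (8*(-10))*((4 + 0)*(-2))^(3/2) = -80*(-16*I*√2) = -(-1280)*I*√2 = 1280*I*√2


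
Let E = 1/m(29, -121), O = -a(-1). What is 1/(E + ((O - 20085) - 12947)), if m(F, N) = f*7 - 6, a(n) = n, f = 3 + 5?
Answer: -50/1651549 ≈ -3.0275e-5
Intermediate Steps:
f = 8
m(F, N) = 50 (m(F, N) = 8*7 - 6 = 56 - 6 = 50)
O = 1 (O = -1*(-1) = 1)
E = 1/50 ≈ 0.020000
1/(E + ((O - 20085) - 12947)) = 1/(1/50 + ((1 - 20085) - 12947)) = 1/(1/50 + (-20084 - 12947)) = 1/(1/50 - 33031) = 1/(-1651549/50) = -50/1651549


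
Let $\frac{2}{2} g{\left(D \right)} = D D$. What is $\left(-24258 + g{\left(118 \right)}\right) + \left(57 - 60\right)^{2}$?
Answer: $-10325$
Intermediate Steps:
$g{\left(D \right)} = D^{2}$ ($g{\left(D \right)} = D D = D^{2}$)
$\left(-24258 + g{\left(118 \right)}\right) + \left(57 - 60\right)^{2} = \left(-24258 + 118^{2}\right) + \left(57 - 60\right)^{2} = \left(-24258 + 13924\right) + \left(-3\right)^{2} = -10334 + 9 = -10325$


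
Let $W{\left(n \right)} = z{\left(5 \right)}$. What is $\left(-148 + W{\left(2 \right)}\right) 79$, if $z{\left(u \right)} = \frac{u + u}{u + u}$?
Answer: $-11613$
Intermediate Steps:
$z{\left(u \right)} = 1$ ($z{\left(u \right)} = \frac{2 u}{2 u} = 2 u \frac{1}{2 u} = 1$)
$W{\left(n \right)} = 1$
$\left(-148 + W{\left(2 \right)}\right) 79 = \left(-148 + 1\right) 79 = \left(-147\right) 79 = -11613$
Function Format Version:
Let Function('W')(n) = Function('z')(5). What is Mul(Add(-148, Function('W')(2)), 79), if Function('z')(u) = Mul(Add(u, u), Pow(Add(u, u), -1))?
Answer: -11613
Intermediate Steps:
Function('z')(u) = 1 (Function('z')(u) = Mul(Mul(2, u), Pow(Mul(2, u), -1)) = Mul(Mul(2, u), Mul(Rational(1, 2), Pow(u, -1))) = 1)
Function('W')(n) = 1
Mul(Add(-148, Function('W')(2)), 79) = Mul(Add(-148, 1), 79) = Mul(-147, 79) = -11613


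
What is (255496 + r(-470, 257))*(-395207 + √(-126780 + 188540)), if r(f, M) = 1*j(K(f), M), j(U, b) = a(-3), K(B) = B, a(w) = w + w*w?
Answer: -100976178914 + 2044016*√965 ≈ -1.0091e+11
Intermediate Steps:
a(w) = w + w²
j(U, b) = 6 (j(U, b) = -3*(1 - 3) = -3*(-2) = 6)
r(f, M) = 6 (r(f, M) = 1*6 = 6)
(255496 + r(-470, 257))*(-395207 + √(-126780 + 188540)) = (255496 + 6)*(-395207 + √(-126780 + 188540)) = 255502*(-395207 + √61760) = 255502*(-395207 + 8*√965) = -100976178914 + 2044016*√965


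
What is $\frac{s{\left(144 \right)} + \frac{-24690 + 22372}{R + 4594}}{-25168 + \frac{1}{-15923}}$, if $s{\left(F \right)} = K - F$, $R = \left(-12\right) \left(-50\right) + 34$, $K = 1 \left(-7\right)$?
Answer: $\frac{6303485779}{1047560669910} \approx 0.0060173$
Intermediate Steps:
$K = -7$
$R = 634$ ($R = 600 + 34 = 634$)
$s{\left(F \right)} = -7 - F$
$\frac{s{\left(144 \right)} + \frac{-24690 + 22372}{R + 4594}}{-25168 + \frac{1}{-15923}} = \frac{\left(-7 - 144\right) + \frac{-24690 + 22372}{634 + 4594}}{-25168 + \frac{1}{-15923}} = \frac{\left(-7 - 144\right) - \frac{2318}{5228}}{-25168 - \frac{1}{15923}} = \frac{-151 - \frac{1159}{2614}}{- \frac{400750065}{15923}} = \left(-151 - \frac{1159}{2614}\right) \left(- \frac{15923}{400750065}\right) = \left(- \frac{395873}{2614}\right) \left(- \frac{15923}{400750065}\right) = \frac{6303485779}{1047560669910}$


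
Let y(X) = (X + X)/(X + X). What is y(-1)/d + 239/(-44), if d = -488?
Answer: -29169/5368 ≈ -5.4339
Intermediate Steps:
y(X) = 1 (y(X) = (2*X)/((2*X)) = (2*X)*(1/(2*X)) = 1)
y(-1)/d + 239/(-44) = 1/(-488) + 239/(-44) = 1*(-1/488) + 239*(-1/44) = -1/488 - 239/44 = -29169/5368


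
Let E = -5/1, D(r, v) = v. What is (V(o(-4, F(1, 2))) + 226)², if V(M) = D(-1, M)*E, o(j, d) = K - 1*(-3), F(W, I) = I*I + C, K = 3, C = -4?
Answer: 38416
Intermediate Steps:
F(W, I) = -4 + I² (F(W, I) = I*I - 4 = I² - 4 = -4 + I²)
o(j, d) = 6 (o(j, d) = 3 - 1*(-3) = 3 + 3 = 6)
E = -5 (E = -5*1 = -5)
V(M) = -5*M (V(M) = M*(-5) = -5*M)
(V(o(-4, F(1, 2))) + 226)² = (-5*6 + 226)² = (-30 + 226)² = 196² = 38416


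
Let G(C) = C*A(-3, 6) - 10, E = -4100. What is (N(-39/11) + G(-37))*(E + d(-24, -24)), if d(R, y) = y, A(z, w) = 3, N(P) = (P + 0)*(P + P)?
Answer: 47834276/121 ≈ 3.9532e+5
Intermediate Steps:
N(P) = 2*P² (N(P) = P*(2*P) = 2*P²)
G(C) = -10 + 3*C (G(C) = C*3 - 10 = 3*C - 10 = -10 + 3*C)
(N(-39/11) + G(-37))*(E + d(-24, -24)) = (2*(-39/11)² + (-10 + 3*(-37)))*(-4100 - 24) = (2*(-39*1/11)² + (-10 - 111))*(-4124) = (2*(-39/11)² - 121)*(-4124) = (2*(1521/121) - 121)*(-4124) = (3042/121 - 121)*(-4124) = -11599/121*(-4124) = 47834276/121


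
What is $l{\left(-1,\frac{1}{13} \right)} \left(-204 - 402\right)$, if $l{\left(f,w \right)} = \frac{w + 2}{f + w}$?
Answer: $\frac{2727}{2} \approx 1363.5$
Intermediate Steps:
$l{\left(f,w \right)} = \frac{2 + w}{f + w}$
$l{\left(-1,\frac{1}{13} \right)} \left(-204 - 402\right) = \frac{2 + \frac{1}{13}}{-1 + \frac{1}{13}} \left(-204 - 402\right) = \frac{2 + \frac{1}{13}}{-1 + \frac{1}{13}} \left(-606\right) = \frac{1}{- \frac{12}{13}} \cdot \frac{27}{13} \left(-606\right) = \left(- \frac{13}{12}\right) \frac{27}{13} \left(-606\right) = \left(- \frac{9}{4}\right) \left(-606\right) = \frac{2727}{2}$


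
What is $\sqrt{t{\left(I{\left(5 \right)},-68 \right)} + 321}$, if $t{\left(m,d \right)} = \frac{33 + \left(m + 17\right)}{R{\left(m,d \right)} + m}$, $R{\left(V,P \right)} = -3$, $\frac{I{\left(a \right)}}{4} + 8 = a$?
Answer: $\frac{\sqrt{71655}}{15} \approx 17.846$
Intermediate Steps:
$I{\left(a \right)} = -32 + 4 a$
$t{\left(m,d \right)} = \frac{50 + m}{-3 + m}$ ($t{\left(m,d \right)} = \frac{33 + \left(m + 17\right)}{-3 + m} = \frac{33 + \left(17 + m\right)}{-3 + m} = \frac{50 + m}{-3 + m}$)
$\sqrt{t{\left(I{\left(5 \right)},-68 \right)} + 321} = \sqrt{\frac{50 + \left(-32 + 4 \cdot 5\right)}{-3 + \left(-32 + 4 \cdot 5\right)} + 321} = \sqrt{\frac{50 + \left(-32 + 20\right)}{-3 + \left(-32 + 20\right)} + 321} = \sqrt{\frac{50 - 12}{-3 - 12} + 321} = \sqrt{\frac{1}{-15} \cdot 38 + 321} = \sqrt{\left(- \frac{1}{15}\right) 38 + 321} = \sqrt{- \frac{38}{15} + 321} = \sqrt{\frac{4777}{15}} = \frac{\sqrt{71655}}{15}$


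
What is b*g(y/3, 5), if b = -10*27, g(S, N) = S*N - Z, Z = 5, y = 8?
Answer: -2250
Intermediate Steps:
g(S, N) = -5 + N*S (g(S, N) = S*N - 1*5 = N*S - 5 = -5 + N*S)
b = -270
b*g(y/3, 5) = -270*(-5 + 5*(8/3)) = -270*(-5 + 40/3) = -270*25/3 = -2250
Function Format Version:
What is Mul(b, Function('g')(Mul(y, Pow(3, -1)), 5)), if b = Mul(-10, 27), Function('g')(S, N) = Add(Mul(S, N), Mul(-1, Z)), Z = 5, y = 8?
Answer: -2250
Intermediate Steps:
Function('g')(S, N) = Add(-5, Mul(N, S)) (Function('g')(S, N) = Add(Mul(S, N), Mul(-1, 5)) = Add(Mul(N, S), -5) = Add(-5, Mul(N, S)))
b = -270
Mul(b, Function('g')(Mul(y, Pow(3, -1)), 5)) = Mul(-270, Add(-5, Mul(5, Mul(8, Pow(3, -1))))) = Mul(-270, Add(-5, Mul(5, Mul(8, Rational(1, 3))))) = Mul(-270, Add(-5, Mul(5, Rational(8, 3)))) = Mul(-270, Add(-5, Rational(40, 3))) = Mul(-270, Rational(25, 3)) = -2250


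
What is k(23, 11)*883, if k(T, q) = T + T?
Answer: 40618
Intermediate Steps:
k(T, q) = 2*T
k(23, 11)*883 = (2*23)*883 = 46*883 = 40618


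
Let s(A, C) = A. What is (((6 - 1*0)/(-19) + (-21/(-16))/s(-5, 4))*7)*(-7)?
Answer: 43071/1520 ≈ 28.336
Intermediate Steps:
(((6 - 1*0)/(-19) + (-21/(-16))/s(-5, 4))*7)*(-7) = (((6 - 1*0)/(-19) - 21/(-16)/(-5))*7)*(-7) = (((6 + 0)*(-1/19) - 21*(-1/16)*(-⅕))*7)*(-7) = ((6*(-1/19) + (21/16)*(-⅕))*7)*(-7) = ((-6/19 - 21/80)*7)*(-7) = -879/1520*7*(-7) = -6153/1520*(-7) = 43071/1520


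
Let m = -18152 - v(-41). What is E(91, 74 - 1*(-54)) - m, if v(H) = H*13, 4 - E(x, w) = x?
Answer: 17532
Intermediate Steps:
E(x, w) = 4 - x
v(H) = 13*H
m = -17619 (m = -18152 - 13*(-41) = -18152 - 1*(-533) = -18152 + 533 = -17619)
E(91, 74 - 1*(-54)) - m = (4 - 1*91) - 1*(-17619) = (4 - 91) + 17619 = -87 + 17619 = 17532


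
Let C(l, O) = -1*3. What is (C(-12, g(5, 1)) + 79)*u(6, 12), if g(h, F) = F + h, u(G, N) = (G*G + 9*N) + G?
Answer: 11400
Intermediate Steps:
u(G, N) = G + G² + 9*N (u(G, N) = (G² + 9*N) + G = G + G² + 9*N)
C(l, O) = -3
(C(-12, g(5, 1)) + 79)*u(6, 12) = (-3 + 79)*(6 + 6² + 9*12) = 76*(6 + 36 + 108) = 76*150 = 11400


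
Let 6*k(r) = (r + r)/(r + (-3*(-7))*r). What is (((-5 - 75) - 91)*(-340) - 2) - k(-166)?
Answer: 3837107/66 ≈ 58138.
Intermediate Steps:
k(r) = 1/66 (k(r) = ((r + r)/(r + (-3*(-7))*r))/6 = ((2*r)/(r + 21*r))/6 = ((2*r)/((22*r)))/6 = ((2*r)*(1/(22*r)))/6 = (⅙)*(1/11) = 1/66)
(((-5 - 75) - 91)*(-340) - 2) - k(-166) = (((-5 - 75) - 91)*(-340) - 2) - 1*1/66 = ((-80 - 91)*(-340) - 2) - 1/66 = (-171*(-340) - 2) - 1/66 = (58140 - 2) - 1/66 = 58138 - 1/66 = 3837107/66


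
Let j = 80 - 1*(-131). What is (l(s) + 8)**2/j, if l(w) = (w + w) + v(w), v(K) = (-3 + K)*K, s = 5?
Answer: 784/211 ≈ 3.7156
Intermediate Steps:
v(K) = K*(-3 + K)
l(w) = 2*w + w*(-3 + w) (l(w) = (w + w) + w*(-3 + w) = 2*w + w*(-3 + w))
j = 211 (j = 80 + 131 = 211)
(l(s) + 8)**2/j = (5*(-1 + 5) + 8)**2/211 = (5*4 + 8)**2*(1/211) = (20 + 8)**2*(1/211) = 28**2*(1/211) = 784*(1/211) = 784/211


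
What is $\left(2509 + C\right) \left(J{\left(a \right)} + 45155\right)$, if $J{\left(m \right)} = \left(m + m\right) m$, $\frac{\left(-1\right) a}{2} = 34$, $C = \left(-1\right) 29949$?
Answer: $-1492818320$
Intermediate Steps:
$C = -29949$
$a = -68$ ($a = \left(-2\right) 34 = -68$)
$J{\left(m \right)} = 2 m^{2}$ ($J{\left(m \right)} = 2 m m = 2 m^{2}$)
$\left(2509 + C\right) \left(J{\left(a \right)} + 45155\right) = \left(2509 - 29949\right) \left(2 \left(-68\right)^{2} + 45155\right) = - 27440 \left(2 \cdot 4624 + 45155\right) = - 27440 \left(9248 + 45155\right) = \left(-27440\right) 54403 = -1492818320$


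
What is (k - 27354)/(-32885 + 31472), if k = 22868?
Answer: 4486/1413 ≈ 3.1748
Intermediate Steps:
(k - 27354)/(-32885 + 31472) = (22868 - 27354)/(-32885 + 31472) = -4486/(-1413) = -4486*(-1/1413) = 4486/1413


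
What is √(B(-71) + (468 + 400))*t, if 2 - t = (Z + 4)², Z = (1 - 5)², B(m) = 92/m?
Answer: -1592*√273066/71 ≈ -11717.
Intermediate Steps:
Z = 16 (Z = (-4)² = 16)
t = -398 (t = 2 - (16 + 4)² = 2 - 1*20² = 2 - 1*400 = 2 - 400 = -398)
√(B(-71) + (468 + 400))*t = √(92/(-71) + (468 + 400))*(-398) = √(92*(-1/71) + 868)*(-398) = √(-92/71 + 868)*(-398) = √(61536/71)*(-398) = (4*√273066/71)*(-398) = -1592*√273066/71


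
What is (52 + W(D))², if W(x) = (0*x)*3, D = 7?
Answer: 2704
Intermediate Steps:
W(x) = 0 (W(x) = 0*3 = 0)
(52 + W(D))² = (52 + 0)² = 52² = 2704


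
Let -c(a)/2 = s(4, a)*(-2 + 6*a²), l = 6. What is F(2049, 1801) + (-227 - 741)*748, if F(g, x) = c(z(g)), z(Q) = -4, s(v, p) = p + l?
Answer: -724440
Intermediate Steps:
s(v, p) = 6 + p (s(v, p) = p + 6 = 6 + p)
c(a) = -2*(-2 + 6*a²)*(6 + a) (c(a) = -2*(6 + a)*(-2 + 6*a²) = -2*(-2 + 6*a²)*(6 + a))
F(g, x) = -376 (F(g, x) = -4*(-1 + 3*(-4)²)*(6 - 4) = -4*(-1 + 3*16)*2 = -4*(-1 + 48)*2 = -4*47*2 = -376)
F(2049, 1801) + (-227 - 741)*748 = -376 + (-227 - 741)*748 = -376 - 968*748 = -376 - 724064 = -724440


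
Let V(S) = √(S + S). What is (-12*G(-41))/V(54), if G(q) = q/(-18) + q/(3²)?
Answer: 41*√3/27 ≈ 2.6301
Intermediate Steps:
G(q) = q/18 (G(q) = q*(-1/18) + q/9 = -q/18 + q*(⅑) = -q/18 + q/9 = q/18)
V(S) = √2*√S (V(S) = √(2*S) = √2*√S)
(-12*G(-41))/V(54) = (-2*(-41)/3)/((√2*√54)) = (-12*(-41/18))/((√2*(3*√6))) = 82/(3*((6*√3))) = 82*(√3/18)/3 = 41*√3/27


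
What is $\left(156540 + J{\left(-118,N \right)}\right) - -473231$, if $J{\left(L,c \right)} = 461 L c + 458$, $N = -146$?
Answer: $8572337$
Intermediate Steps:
$J{\left(L,c \right)} = 458 + 461 L c$ ($J{\left(L,c \right)} = 461 L c + 458 = 458 + 461 L c$)
$\left(156540 + J{\left(-118,N \right)}\right) - -473231 = \left(156540 + \left(458 + 461 \left(-118\right) \left(-146\right)\right)\right) - -473231 = \left(156540 + \left(458 + 7942108\right)\right) + 473231 = \left(156540 + 7942566\right) + 473231 = 8099106 + 473231 = 8572337$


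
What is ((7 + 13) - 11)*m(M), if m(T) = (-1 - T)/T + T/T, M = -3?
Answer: 3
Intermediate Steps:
m(T) = 1 + (-1 - T)/T (m(T) = (-1 - T)/T + 1 = 1 + (-1 - T)/T)
((7 + 13) - 11)*m(M) = ((7 + 13) - 11)*(-1/(-3)) = (20 - 11)*(-1*(-1/3)) = 9*(1/3) = 3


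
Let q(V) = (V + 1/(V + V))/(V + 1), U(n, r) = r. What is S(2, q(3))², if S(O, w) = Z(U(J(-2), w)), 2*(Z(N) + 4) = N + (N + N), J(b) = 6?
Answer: 2025/256 ≈ 7.9102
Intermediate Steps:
q(V) = (V + 1/(2*V))/(1 + V)
Z(N) = -4 + 3*N/2 (Z(N) = -4 + (N + (N + N))/2 = -4 + (N + 2*N)/2 = -4 + (3*N)/2 = -4 + 3*N/2)
S(O, w) = -4 + 3*w/2
S(2, q(3))² = (-4 + 3*((½ + 3²)/(3*(1 + 3)))/2)² = (-4 + 3*((⅓)*(½ + 9)/4)/2)² = (-4 + 3*((⅓)*(¼)*(19/2))/2)² = (-4 + (3/2)*(19/24))² = (-4 + 19/16)² = (-45/16)² = 2025/256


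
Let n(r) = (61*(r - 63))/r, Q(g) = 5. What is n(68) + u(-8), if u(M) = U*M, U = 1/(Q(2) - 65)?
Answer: 4711/1020 ≈ 4.6186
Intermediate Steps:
U = -1/60 (U = 1/(5 - 65) = 1/(-60) = -1/60 ≈ -0.016667)
u(M) = -M/60
n(r) = (-3843 + 61*r)/r (n(r) = (61*(-63 + r))/r = (-3843 + 61*r)/r)
n(68) + u(-8) = (61 - 3843/68) - 1/60*(-8) = (61 - 3843*1/68) + 2/15 = (61 - 3843/68) + 2/15 = 305/68 + 2/15 = 4711/1020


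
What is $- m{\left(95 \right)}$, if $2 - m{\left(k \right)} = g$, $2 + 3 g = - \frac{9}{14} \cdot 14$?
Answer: $- \frac{17}{3} \approx -5.6667$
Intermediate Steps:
$g = - \frac{11}{3}$ ($g = - \frac{2}{3} + \frac{- \frac{9}{14} \cdot 14}{3} = - \frac{2}{3} + \frac{\left(-9\right) \frac{1}{14} \cdot 14}{3} = - \frac{2}{3} + \frac{\left(- \frac{9}{14}\right) 14}{3} = - \frac{2}{3} + \frac{1}{3} \left(-9\right) = - \frac{2}{3} - 3 = - \frac{11}{3} \approx -3.6667$)
$m{\left(k \right)} = \frac{17}{3}$ ($m{\left(k \right)} = 2 - - \frac{11}{3} = 2 + \frac{11}{3} = \frac{17}{3}$)
$- m{\left(95 \right)} = \left(-1\right) \frac{17}{3} = - \frac{17}{3}$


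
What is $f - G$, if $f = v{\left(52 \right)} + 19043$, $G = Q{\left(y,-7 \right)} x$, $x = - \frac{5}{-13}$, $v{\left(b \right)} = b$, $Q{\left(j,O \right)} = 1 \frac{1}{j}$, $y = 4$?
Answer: $\frac{992935}{52} \approx 19095.0$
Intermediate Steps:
$Q{\left(j,O \right)} = \frac{1}{j}$
$x = \frac{5}{13}$ ($x = \left(-5\right) \left(- \frac{1}{13}\right) = \frac{5}{13} \approx 0.38462$)
$G = \frac{5}{52}$ ($G = \frac{1}{4} \cdot \frac{5}{13} = \frac{5}{52} \approx 0.096154$)
$f = 19095$ ($f = 52 + 19043 = 19095$)
$f - G = 19095 - \frac{5}{52} = \frac{992935}{52}$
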